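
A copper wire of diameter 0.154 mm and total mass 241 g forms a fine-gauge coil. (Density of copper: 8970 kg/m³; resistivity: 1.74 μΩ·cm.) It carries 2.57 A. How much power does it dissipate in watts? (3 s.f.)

ρ = 1.74 μΩ·cm = 1.74×10^-8 Ω·m
A = π(d/2)² = π(7.7000e-05 m)² = 1.8627e-08 m²
L = m/(density·A) = 0.241/(8970×1.8627e-08) = 1442 m
R = ρL/A = (1.74×10^-8)(1442)/(1.8627e-08) = 1347 Ω
P = I²R = (2.57)² × 1347 = 8900 W

8900 W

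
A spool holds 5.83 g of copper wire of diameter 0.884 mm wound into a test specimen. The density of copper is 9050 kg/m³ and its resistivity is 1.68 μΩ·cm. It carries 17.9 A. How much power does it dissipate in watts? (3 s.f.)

9.21 W

ρ = 1.68 μΩ·cm = 1.68×10^-8 Ω·m
A = π(d/2)² = π(4.4200e-04 m)² = 6.1375e-07 m²
L = m/(density·A) = 0.00583/(9050×6.1375e-07) = 1.05 m
R = ρL/A = (1.68×10^-8)(1.05)/(6.1375e-07) = 0.02873 Ω
P = I²R = (17.9)² × 0.02873 = 9.21 W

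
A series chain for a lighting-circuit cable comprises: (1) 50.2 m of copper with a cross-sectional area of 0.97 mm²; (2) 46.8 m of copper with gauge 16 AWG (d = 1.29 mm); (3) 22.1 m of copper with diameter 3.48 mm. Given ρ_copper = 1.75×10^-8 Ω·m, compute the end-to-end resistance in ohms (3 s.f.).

Seg 1: A = 0.97 mm² = 9.700e-07 m²
R_1 = (1.75×10^-8)(50.2)/(9.700e-07) = 0.9057 Ω
Seg 2: A = π(1.29/2 mm)² = π(6.4500e-04 m)² = 1.307e-06 m²
R_2 = (1.75×10^-8)(46.8)/(1.307e-06) = 0.6266 Ω
Seg 3: A = π(d/2)² = π(1.7400e-03 m)² = 9.511e-06 m²
R_3 = (1.75×10^-8)(22.1)/(9.511e-06) = 0.04066 Ω
R_total = R_1 + R_2 + R_3 = 1.57 Ω

1.57 Ω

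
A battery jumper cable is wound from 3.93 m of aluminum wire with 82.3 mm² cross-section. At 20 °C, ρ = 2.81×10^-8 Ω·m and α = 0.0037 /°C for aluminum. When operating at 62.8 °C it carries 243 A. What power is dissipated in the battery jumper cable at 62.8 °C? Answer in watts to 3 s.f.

A = 82.3 mm² = 8.230e-05 m²
R₍20₎ = ρL/A = (2.81×10^-8)(3.93)/(8.230e-05) = 0.001342 Ω
R₍62.8₎ = R₍20₎(1 + αΔT) = 0.001342 × (1 + 0.0037×42.8) = 0.001554 Ω
P = I²R = (243)² × 0.001554 = 91.8 W

91.8 W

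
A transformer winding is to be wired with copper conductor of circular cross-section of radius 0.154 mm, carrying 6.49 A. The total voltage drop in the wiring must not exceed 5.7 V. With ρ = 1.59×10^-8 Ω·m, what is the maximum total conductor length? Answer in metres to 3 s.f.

A = πr² = π(1.5400e-04 m)² = 7.451e-08 m²
L_max = V_max·A/(1·ρI) = (5.7)(7.451e-08)/(1.59×10^-8×6.49) = 4.12 m

4.12 m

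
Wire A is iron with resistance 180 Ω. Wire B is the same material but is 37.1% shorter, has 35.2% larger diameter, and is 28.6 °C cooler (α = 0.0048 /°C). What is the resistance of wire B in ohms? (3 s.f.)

53.4 Ω

R ∝ ρL/d² with ρ ∝ (1+αΔT), so R_B/R_A = (1 − 37.1/100) × (1 + 35.2/100)⁻² × (1 − 0.0048×28.6)
= 0.629 × 0.5471 × 0.8627 = 0.2969
R_B = 0.2969 × 180 = 53.4 Ω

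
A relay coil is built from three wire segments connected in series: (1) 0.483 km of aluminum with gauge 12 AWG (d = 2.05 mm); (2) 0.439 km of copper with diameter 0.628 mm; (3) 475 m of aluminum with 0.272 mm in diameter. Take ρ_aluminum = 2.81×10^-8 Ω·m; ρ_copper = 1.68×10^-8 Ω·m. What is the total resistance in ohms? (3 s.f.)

258 Ω

Seg 1: A = π(2.05/2 mm)² = π(1.0250e-03 m)² = 3.301e-06 m²
R_1 = (2.81×10^-8)(483)/(3.301e-06) = 4.112 Ω
Seg 2: A = π(d/2)² = π(3.1400e-04 m)² = 3.097e-07 m²
R_2 = (1.68×10^-8)(439)/(3.097e-07) = 23.81 Ω
Seg 3: A = π(d/2)² = π(1.3600e-04 m)² = 5.811e-08 m²
R_3 = (2.81×10^-8)(475)/(5.811e-08) = 229.7 Ω
R_total = R_1 + R_2 + R_3 = 258 Ω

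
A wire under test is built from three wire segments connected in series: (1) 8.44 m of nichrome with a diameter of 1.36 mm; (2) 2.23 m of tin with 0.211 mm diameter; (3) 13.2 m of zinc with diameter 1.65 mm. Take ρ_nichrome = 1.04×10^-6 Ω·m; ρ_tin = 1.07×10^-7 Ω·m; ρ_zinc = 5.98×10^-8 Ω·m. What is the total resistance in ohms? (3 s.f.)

Seg 1: A = π(d/2)² = π(6.8000e-04 m)² = 1.453e-06 m²
R_1 = (1.04×10^-6)(8.44)/(1.453e-06) = 6.042 Ω
Seg 2: A = π(d/2)² = π(1.0550e-04 m)² = 3.497e-08 m²
R_2 = (1.07×10^-7)(2.23)/(3.497e-08) = 6.824 Ω
Seg 3: A = π(d/2)² = π(8.2500e-04 m)² = 2.138e-06 m²
R_3 = (5.98×10^-8)(13.2)/(2.138e-06) = 0.3692 Ω
R_total = R_1 + R_2 + R_3 = 13.2 Ω

13.2 Ω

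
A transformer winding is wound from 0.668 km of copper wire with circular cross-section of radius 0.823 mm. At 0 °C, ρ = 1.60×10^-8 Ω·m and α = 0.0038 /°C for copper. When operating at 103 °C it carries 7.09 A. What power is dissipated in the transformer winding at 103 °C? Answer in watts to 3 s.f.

351 W

A = πr² = π(8.2300e-04 m)² = 2.128e-06 m²
R₍0₎ = ρL/A = (1.60×10^-8)(668)/(2.128e-06) = 5.023 Ω
R₍103₎ = R₍0₎(1 + αΔT) = 5.023 × (1 + 0.0038×103) = 6.989 Ω
P = I²R = (7.09)² × 6.989 = 351 W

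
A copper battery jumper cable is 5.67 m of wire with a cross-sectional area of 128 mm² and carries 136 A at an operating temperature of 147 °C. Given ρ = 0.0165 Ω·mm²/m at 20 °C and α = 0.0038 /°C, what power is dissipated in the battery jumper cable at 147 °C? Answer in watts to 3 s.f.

ρ = 0.0165 Ω·mm²/m = 1.65×10^-8 Ω·m
A = 128 mm² = 1.280e-04 m²
R₍20₎ = ρL/A = (1.65×10^-8)(5.67)/(1.280e-04) = 7.309×10^-4 Ω
R₍147₎ = R₍20₎(1 + αΔT) = 7.309×10^-4 × (1 + 0.0038×127) = 0.001084 Ω
P = I²R = (136)² × 0.001084 = 20.0 W

20.0 W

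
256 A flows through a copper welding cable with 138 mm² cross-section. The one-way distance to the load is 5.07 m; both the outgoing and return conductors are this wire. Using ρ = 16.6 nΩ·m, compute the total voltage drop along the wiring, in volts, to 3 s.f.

ρ = 16.6 nΩ·m = 1.66×10^-8 Ω·m
A = 138 mm² = 1.380e-04 m²
Total conductor length (both ways) L = 2 × 5.07 = 10.14 m
R = ρL/A = (1.66×10^-8)(10.14)/(1.380e-04) = 0.00122 Ω
V = IR = 256 × 0.00122 = 0.312 V

0.312 V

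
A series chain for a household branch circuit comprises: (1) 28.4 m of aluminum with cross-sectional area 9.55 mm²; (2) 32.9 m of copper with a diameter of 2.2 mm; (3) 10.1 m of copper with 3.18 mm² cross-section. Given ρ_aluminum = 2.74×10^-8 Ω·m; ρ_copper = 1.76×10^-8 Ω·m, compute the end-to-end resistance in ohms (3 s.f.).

0.290 Ω

Seg 1: A = 9.55 mm² = 9.550e-06 m²
R_1 = (2.74×10^-8)(28.4)/(9.550e-06) = 0.08148 Ω
Seg 2: A = π(d/2)² = π(1.1000e-03 m)² = 3.801e-06 m²
R_2 = (1.76×10^-8)(32.9)/(3.801e-06) = 0.1523 Ω
Seg 3: A = 3.18 mm² = 3.180e-06 m²
R_3 = (1.76×10^-8)(10.1)/(3.180e-06) = 0.0559 Ω
R_total = R_1 + R_2 + R_3 = 0.290 Ω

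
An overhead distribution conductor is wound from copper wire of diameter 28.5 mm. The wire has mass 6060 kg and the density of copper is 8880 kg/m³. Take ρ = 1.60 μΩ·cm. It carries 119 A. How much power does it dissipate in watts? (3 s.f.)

ρ = 1.60 μΩ·cm = 1.60×10^-8 Ω·m
A = π(d/2)² = π(1.4250e-02 m)² = 6.3794e-04 m²
L = m/(density·A) = 6060/(8880×6.3794e-04) = 1070 m
R = ρL/A = (1.60×10^-8)(1070)/(6.3794e-04) = 0.02683 Ω
P = I²R = (119)² × 0.02683 = 380 W

380 W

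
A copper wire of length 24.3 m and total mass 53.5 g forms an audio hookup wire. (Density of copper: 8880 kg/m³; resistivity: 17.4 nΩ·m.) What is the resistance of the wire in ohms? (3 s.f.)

ρ = 17.4 nΩ·m = 1.74×10^-8 Ω·m
A = m/(density·L) = 0.0535/(8880×24.3) = 2.4793e-07 m²
R = ρL/A = (1.74×10^-8)(24.3)/(2.4793e-07) = 1.71 Ω

1.71 Ω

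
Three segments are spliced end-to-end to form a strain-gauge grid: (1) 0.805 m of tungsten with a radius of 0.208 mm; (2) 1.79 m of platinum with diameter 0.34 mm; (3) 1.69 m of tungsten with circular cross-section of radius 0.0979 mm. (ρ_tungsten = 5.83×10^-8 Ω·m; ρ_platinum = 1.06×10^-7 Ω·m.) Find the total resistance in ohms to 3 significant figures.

Seg 1: A = πr² = π(2.0800e-04 m)² = 1.359e-07 m²
R_1 = (5.83×10^-8)(0.805)/(1.359e-07) = 0.3453 Ω
Seg 2: A = π(d/2)² = π(1.7000e-04 m)² = 9.079e-08 m²
R_2 = (1.06×10^-7)(1.79)/(9.079e-08) = 2.09 Ω
Seg 3: A = πr² = π(9.7900e-05 m)² = 3.011e-08 m²
R_3 = (5.83×10^-8)(1.69)/(3.011e-08) = 3.272 Ω
R_total = R_1 + R_2 + R_3 = 5.71 Ω

5.71 Ω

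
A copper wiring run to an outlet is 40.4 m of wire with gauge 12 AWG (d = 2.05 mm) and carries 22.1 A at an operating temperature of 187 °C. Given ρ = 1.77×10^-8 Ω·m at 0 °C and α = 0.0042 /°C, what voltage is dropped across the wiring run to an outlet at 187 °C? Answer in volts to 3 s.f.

A = π(2.05/2 mm)² = π(1.0250e-03 m)² = 3.301e-06 m²
R₍0₎ = ρL/A = (1.77×10^-8)(40.4)/(3.301e-06) = 0.2166 Ω
R₍187₎ = R₍0₎(1 + αΔT) = 0.2166 × (1 + 0.0042×187) = 0.3868 Ω
V = IR = 22.1 × 0.3868 = 8.55 V

8.55 V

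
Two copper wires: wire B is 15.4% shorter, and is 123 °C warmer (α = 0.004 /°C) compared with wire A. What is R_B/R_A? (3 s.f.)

1.26

R ∝ ρL/d² with ρ ∝ (1+αΔT), so R_B/R_A = (1 − 15.4/100) × (1 + 0.004×123)
= 0.846 × 1.492 = 1.26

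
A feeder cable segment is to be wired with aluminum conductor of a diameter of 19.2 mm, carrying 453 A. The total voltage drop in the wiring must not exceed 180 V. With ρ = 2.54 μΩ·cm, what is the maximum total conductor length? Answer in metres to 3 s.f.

4530 m

ρ = 2.54 μΩ·cm = 2.54×10^-8 Ω·m
A = π(d/2)² = π(9.6000e-03 m)² = 2.895e-04 m²
L_max = V_max·A/(1·ρI) = (180)(2.895e-04)/(2.54×10^-8×453) = 4530 m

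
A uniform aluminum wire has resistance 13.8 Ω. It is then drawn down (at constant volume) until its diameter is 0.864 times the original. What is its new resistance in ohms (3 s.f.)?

24.8 Ω

Volume constant ⇒ L' = L/r² with r = 0.864. R' = ρL'/A' = ρ(L/r²)/(πr²d₀²/4) = R/r⁴.
R' = 1.795 × 13.8 = 24.8 Ω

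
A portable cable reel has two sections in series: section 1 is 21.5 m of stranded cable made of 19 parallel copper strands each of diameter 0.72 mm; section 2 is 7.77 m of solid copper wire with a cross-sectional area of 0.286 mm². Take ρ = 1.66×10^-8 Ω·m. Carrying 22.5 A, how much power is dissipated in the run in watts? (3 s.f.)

Section 1: A_strand = π(3.6000e-04)² = 4.072e-07 m²; R₁ = ρL/(N·A_s) = (1.66×10^-8)(21.5)/(19×4.072e-07) = 0.04614 Ω
Section 2: A = 0.286 mm² = 2.860e-07 m²
R₂ = (1.66×10^-8)(7.77)/(2.860e-07) = 0.451 Ω
R = R₁ + R₂ = 0.4971 Ω
P = I²R = (22.5)² × 0.4971 = 252 W

252 W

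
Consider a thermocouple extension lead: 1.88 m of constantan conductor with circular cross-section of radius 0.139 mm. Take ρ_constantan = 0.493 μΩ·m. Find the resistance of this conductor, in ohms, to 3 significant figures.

15.3 Ω

ρ = 0.493 μΩ·m = 4.93×10^-7 Ω·m
A = πr² = π(1.3900e-04 m)² = 6.070e-08 m²
R = ρL/A = (4.93×10^-7)(1.88 m)/(6.070e-08 m²) = 15.3 Ω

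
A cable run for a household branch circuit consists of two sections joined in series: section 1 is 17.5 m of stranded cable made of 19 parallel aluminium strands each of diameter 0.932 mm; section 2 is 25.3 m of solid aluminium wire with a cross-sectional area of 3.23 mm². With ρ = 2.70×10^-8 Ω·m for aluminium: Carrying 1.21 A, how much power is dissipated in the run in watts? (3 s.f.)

Section 1: A_strand = π(4.6600e-04)² = 6.822e-07 m²; R₁ = ρL/(N·A_s) = (2.70×10^-8)(17.5)/(19×6.822e-07) = 0.03645 Ω
Section 2: A = 3.23 mm² = 3.230e-06 m²
R₂ = (2.70×10^-8)(25.3)/(3.230e-06) = 0.2115 Ω
R = R₁ + R₂ = 0.2479 Ω
P = I²R = (1.21)² × 0.2479 = 0.363 W

0.363 W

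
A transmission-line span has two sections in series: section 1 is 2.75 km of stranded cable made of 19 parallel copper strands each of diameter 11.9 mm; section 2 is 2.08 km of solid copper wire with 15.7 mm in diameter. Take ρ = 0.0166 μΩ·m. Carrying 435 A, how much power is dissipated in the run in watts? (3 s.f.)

37800 W

ρ = 0.0166 μΩ·m = 1.66×10^-8 Ω·m
Section 1: A_strand = π(5.9500e-03)² = 1.112e-04 m²; R₁ = ρL/(N·A_s) = (1.66×10^-8)(2750)/(19×1.112e-04) = 0.0216 Ω
Section 2: A = π(d/2)² = π(7.8500e-03 m)² = 1.936e-04 m²
R₂ = (1.66×10^-8)(2080)/(1.936e-04) = 0.1784 Ω
R = R₁ + R₂ = 0.2 Ω
P = I²R = (435)² × 0.2 = 37800 W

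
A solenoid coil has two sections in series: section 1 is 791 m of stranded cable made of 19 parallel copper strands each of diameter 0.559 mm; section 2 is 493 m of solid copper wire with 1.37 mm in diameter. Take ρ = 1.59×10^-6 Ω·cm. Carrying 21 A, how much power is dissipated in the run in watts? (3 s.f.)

ρ = 1.59×10^-6 Ω·cm = 1.59×10^-8 Ω·m
Section 1: A_strand = π(2.7950e-04)² = 2.454e-07 m²; R₁ = ρL/(N·A_s) = (1.59×10^-8)(791)/(19×2.454e-07) = 2.697 Ω
Section 2: A = π(d/2)² = π(6.8500e-04 m)² = 1.474e-06 m²
R₂ = (1.59×10^-8)(493)/(1.474e-06) = 5.318 Ω
R = R₁ + R₂ = 8.015 Ω
P = I²R = (21)² × 8.015 = 3530 W

3530 W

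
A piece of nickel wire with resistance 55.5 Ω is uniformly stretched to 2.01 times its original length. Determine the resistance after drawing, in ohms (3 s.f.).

224 Ω

Volume constant ⇒ A' = A/k with k = 2.01. R' = ρ(kL)/(A/k) = k²R.
R' = 4.04 × 55.5 = 224 Ω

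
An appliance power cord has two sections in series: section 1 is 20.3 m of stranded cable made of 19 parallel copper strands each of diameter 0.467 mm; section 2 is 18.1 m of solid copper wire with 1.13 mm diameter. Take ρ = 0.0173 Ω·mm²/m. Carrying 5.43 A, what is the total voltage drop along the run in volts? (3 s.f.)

ρ = 0.0173 Ω·mm²/m = 1.73×10^-8 Ω·m
Section 1: A_strand = π(2.3350e-04)² = 1.713e-07 m²; R₁ = ρL/(N·A_s) = (1.73×10^-8)(20.3)/(19×1.713e-07) = 0.1079 Ω
Section 2: A = π(d/2)² = π(5.6500e-04 m)² = 1.003e-06 m²
R₂ = (1.73×10^-8)(18.1)/(1.003e-06) = 0.3122 Ω
R = R₁ + R₂ = 0.4201 Ω
V = IR = 5.43 × 0.4201 = 2.28 V

2.28 V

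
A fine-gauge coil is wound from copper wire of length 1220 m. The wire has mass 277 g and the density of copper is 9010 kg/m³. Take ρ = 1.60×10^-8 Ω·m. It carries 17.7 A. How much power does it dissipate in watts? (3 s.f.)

2.43×10^5 W

A = m/(density·L) = 0.277/(9010×1220) = 2.5200e-08 m²
R = ρL/A = (1.60×10^-8)(1220)/(2.5200e-08) = 774.6 Ω
P = I²R = (17.7)² × 774.6 = 2.43×10^5 W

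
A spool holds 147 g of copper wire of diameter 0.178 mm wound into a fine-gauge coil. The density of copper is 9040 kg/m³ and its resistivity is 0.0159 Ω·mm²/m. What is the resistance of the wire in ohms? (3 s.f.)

ρ = 0.0159 Ω·mm²/m = 1.59×10^-8 Ω·m
A = π(d/2)² = π(8.9000e-05 m)² = 2.4885e-08 m²
L = m/(density·A) = 0.147/(9040×2.4885e-08) = 653.5 m
R = ρL/A = (1.59×10^-8)(653.5)/(2.4885e-08) = 418 Ω

418 Ω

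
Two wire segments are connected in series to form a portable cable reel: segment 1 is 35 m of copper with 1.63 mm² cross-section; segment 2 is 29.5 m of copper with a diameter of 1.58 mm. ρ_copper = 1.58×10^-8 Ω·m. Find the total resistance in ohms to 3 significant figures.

0.577 Ω

Segment 1: A = 1.63 mm² = 1.630e-06 m²
R₁ = ρL/A = (1.58×10^-8)(35)/(1.630e-06) = 0.3393 Ω
Segment 2: A = π(d/2)² = π(7.9000e-04 m)² = 1.961e-06 m²
R₂ = (1.58×10^-8)(29.5)/(1.961e-06) = 0.2377 Ω
R = R₁ + R₂ = 0.577 Ω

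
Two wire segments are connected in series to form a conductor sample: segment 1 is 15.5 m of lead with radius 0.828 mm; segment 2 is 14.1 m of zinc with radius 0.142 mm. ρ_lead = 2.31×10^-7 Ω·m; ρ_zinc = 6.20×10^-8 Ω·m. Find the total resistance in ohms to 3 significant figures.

15.5 Ω

Segment 1: A = πr² = π(8.2800e-04 m)² = 2.154e-06 m²
R₁ = ρL/A = (2.31×10^-7)(15.5)/(2.154e-06) = 1.662 Ω
Segment 2: A = πr² = π(1.4200e-04 m)² = 6.335e-08 m²
R₂ = (6.20×10^-8)(14.1)/(6.335e-08) = 13.8 Ω
R = R₁ + R₂ = 15.5 Ω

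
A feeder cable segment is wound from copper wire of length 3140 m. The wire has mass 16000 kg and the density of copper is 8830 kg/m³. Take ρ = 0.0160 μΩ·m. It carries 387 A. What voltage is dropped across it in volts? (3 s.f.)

ρ = 0.0160 μΩ·m = 1.60×10^-8 Ω·m
A = m/(density·L) = 16000/(8830×3140) = 5.7707e-04 m²
R = ρL/A = (1.60×10^-8)(3140)/(5.7707e-04) = 0.08706 Ω
V = IR = 387 × 0.08706 = 33.7 V

33.7 V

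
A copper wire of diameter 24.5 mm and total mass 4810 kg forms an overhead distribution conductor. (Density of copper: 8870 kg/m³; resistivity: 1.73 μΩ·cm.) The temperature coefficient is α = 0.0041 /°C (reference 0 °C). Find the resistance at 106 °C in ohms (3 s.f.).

ρ = 1.73 μΩ·cm = 1.73×10^-8 Ω·m
A = π(d/2)² = π(1.2250e-02 m)² = 4.7144e-04 m²
L = m/(density·A) = 4810/(8870×4.7144e-04) = 1150 m
R = ρL/A = (1.73×10^-8)(1150)/(4.7144e-04) = 0.04221 Ω
R(106 °C) = 0.04221 × (1 + 0.0041×106) = 0.0606 Ω

0.0606 Ω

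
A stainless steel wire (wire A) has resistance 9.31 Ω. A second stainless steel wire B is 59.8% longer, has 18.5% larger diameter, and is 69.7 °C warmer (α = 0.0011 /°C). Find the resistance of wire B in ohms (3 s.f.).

11.4 Ω

R ∝ ρL/d² with ρ ∝ (1+αΔT), so R_B/R_A = (1 + 59.8/100) × (1 + 18.5/100)⁻² × (1 + 0.0011×69.7)
= 1.598 × 0.7121 × 1.077 = 1.225
R_B = 1.225 × 9.31 = 11.4 Ω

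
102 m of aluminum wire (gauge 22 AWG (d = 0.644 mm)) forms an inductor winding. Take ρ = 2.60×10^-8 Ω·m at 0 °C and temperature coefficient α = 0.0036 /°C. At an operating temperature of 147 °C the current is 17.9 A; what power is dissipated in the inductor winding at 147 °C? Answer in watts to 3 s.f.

A = π(0.644/2 mm)² = π(3.2200e-04 m)² = 3.257e-07 m²
R₍0₎ = ρL/A = (2.60×10^-8)(102)/(3.257e-07) = 8.142 Ω
R₍147₎ = R₍0₎(1 + αΔT) = 8.142 × (1 + 0.0036×147) = 12.45 Ω
P = I²R = (17.9)² × 12.45 = 3990 W

3990 W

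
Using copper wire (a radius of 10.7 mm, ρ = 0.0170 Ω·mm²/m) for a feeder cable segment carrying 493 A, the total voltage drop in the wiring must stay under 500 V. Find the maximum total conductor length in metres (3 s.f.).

ρ = 0.0170 Ω·mm²/m = 1.70×10^-8 Ω·m
A = πr² = π(1.0700e-02 m)² = 3.597e-04 m²
L_max = V_max·A/(1·ρI) = (500)(3.597e-04)/(1.70×10^-8×493) = 21500 m

21500 m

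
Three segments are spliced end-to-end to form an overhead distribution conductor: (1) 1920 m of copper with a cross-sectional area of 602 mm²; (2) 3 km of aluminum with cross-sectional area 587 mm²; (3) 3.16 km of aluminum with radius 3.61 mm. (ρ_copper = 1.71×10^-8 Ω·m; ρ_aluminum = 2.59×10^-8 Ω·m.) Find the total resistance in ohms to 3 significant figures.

2.19 Ω

Seg 1: A = 602 mm² = 6.020e-04 m²
R_1 = (1.71×10^-8)(1920)/(6.020e-04) = 0.05454 Ω
Seg 2: A = 587 mm² = 5.870e-04 m²
R_2 = (2.59×10^-8)(3000)/(5.870e-04) = 0.1324 Ω
Seg 3: A = πr² = π(3.6100e-03 m)² = 4.094e-05 m²
R_3 = (2.59×10^-8)(3160)/(4.094e-05) = 1.999 Ω
R_total = R_1 + R_2 + R_3 = 2.19 Ω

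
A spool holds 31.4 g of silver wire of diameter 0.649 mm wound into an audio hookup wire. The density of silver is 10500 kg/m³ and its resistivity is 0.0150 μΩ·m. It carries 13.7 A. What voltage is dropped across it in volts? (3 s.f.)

5.62 V

ρ = 0.0150 μΩ·m = 1.50×10^-8 Ω·m
A = π(d/2)² = π(3.2450e-04 m)² = 3.3081e-07 m²
L = m/(density·A) = 0.0314/(10500×3.3081e-07) = 9.04 m
R = ρL/A = (1.50×10^-8)(9.04)/(3.3081e-07) = 0.4099 Ω
V = IR = 13.7 × 0.4099 = 5.62 V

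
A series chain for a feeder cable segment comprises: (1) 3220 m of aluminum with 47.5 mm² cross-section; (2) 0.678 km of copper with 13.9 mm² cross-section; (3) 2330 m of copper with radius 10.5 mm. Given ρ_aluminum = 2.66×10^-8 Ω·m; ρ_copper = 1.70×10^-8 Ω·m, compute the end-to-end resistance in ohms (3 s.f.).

Seg 1: A = 47.5 mm² = 4.750e-05 m²
R_1 = (2.66×10^-8)(3220)/(4.750e-05) = 1.803 Ω
Seg 2: A = 13.9 mm² = 1.390e-05 m²
R_2 = (1.70×10^-8)(678)/(1.390e-05) = 0.8292 Ω
Seg 3: A = πr² = π(1.0500e-02 m)² = 3.464e-04 m²
R_3 = (1.70×10^-8)(2330)/(3.464e-04) = 0.1144 Ω
R_total = R_1 + R_2 + R_3 = 2.75 Ω

2.75 Ω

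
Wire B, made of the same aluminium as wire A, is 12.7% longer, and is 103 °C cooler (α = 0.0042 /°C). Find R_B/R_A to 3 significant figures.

0.639

R ∝ ρL/d² with ρ ∝ (1+αΔT), so R_B/R_A = (1 + 12.7/100) × (1 − 0.0042×103)
= 1.127 × 0.5674 = 0.639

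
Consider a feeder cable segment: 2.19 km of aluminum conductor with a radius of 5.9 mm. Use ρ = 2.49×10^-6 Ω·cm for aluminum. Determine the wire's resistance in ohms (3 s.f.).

0.499 Ω

ρ = 2.49×10^-6 Ω·cm = 2.49×10^-8 Ω·m
A = πr² = π(5.9000e-03 m)² = 1.094e-04 m²
R = ρL/A = (2.49×10^-8)(2190 m)/(1.094e-04 m²) = 0.499 Ω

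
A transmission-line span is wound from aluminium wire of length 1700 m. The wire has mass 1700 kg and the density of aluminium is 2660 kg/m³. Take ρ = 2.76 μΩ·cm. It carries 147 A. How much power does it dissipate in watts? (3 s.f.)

ρ = 2.76 μΩ·cm = 2.76×10^-8 Ω·m
A = m/(density·L) = 1700/(2660×1700) = 3.7594e-04 m²
R = ρL/A = (2.76×10^-8)(1700)/(3.7594e-04) = 0.1248 Ω
P = I²R = (147)² × 0.1248 = 2700 W

2700 W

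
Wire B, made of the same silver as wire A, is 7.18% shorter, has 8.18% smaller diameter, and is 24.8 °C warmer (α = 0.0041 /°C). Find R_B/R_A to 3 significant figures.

1.21

R ∝ ρL/d² with ρ ∝ (1+αΔT), so R_B/R_A = (1 − 7.18/100) × (1 − 8.18/100)⁻² × (1 + 0.0041×24.8)
= 0.9282 × 1.186 × 1.102 = 1.21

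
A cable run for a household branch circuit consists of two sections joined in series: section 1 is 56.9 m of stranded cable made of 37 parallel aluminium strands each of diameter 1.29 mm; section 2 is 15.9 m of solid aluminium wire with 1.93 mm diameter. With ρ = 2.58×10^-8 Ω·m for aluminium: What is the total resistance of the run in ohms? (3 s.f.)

Section 1: A_strand = π(6.4500e-04)² = 1.307e-06 m²; R₁ = ρL/(N·A_s) = (2.58×10^-8)(56.9)/(37×1.307e-06) = 0.03036 Ω
Section 2: A = π(d/2)² = π(9.6500e-04 m)² = 2.926e-06 m²
R₂ = (2.58×10^-8)(15.9)/(2.926e-06) = 0.1402 Ω
R = R₁ + R₂ = 0.171 Ω

0.171 Ω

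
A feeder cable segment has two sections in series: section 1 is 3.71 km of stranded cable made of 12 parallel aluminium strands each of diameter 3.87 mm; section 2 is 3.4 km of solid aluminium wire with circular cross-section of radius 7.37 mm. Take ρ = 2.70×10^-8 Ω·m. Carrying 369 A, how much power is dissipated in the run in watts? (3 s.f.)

Section 1: A_strand = π(1.9350e-03)² = 1.176e-05 m²; R₁ = ρL/(N·A_s) = (2.70×10^-8)(3710)/(12×1.176e-05) = 0.7097 Ω
Section 2: A = πr² = π(7.3700e-03 m)² = 1.706e-04 m²
R₂ = (2.70×10^-8)(3400)/(1.706e-04) = 0.538 Ω
R = R₁ + R₂ = 1.248 Ω
P = I²R = (369)² × 1.248 = 1.70×10^5 W

1.70×10^5 W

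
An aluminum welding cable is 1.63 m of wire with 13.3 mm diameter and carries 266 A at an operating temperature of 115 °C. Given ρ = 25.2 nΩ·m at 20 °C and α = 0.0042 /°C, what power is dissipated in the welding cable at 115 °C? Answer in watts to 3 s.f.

ρ = 25.2 nΩ·m = 2.52×10^-8 Ω·m
A = π(d/2)² = π(6.6500e-03 m)² = 1.389e-04 m²
R₍20₎ = ρL/A = (2.52×10^-8)(1.63)/(1.389e-04) = 2.957×10^-4 Ω
R₍115₎ = R₍20₎(1 + αΔT) = 2.957×10^-4 × (1 + 0.0042×95) = 4.136×10^-4 Ω
P = I²R = (266)² × 4.136×10^-4 = 29.3 W

29.3 W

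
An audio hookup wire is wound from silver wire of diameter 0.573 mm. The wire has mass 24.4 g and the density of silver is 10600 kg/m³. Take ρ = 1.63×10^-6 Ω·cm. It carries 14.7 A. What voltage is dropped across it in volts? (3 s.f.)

8.29 V

ρ = 1.63×10^-6 Ω·cm = 1.63×10^-8 Ω·m
A = π(d/2)² = π(2.8650e-04 m)² = 2.5787e-07 m²
L = m/(density·A) = 0.0244/(10600×2.5787e-07) = 8.927 m
R = ρL/A = (1.63×10^-8)(8.927)/(2.5787e-07) = 0.5643 Ω
V = IR = 14.7 × 0.5643 = 8.29 V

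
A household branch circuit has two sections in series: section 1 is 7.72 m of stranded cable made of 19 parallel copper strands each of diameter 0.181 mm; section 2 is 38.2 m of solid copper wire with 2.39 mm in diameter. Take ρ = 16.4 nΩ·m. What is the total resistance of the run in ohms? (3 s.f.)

0.399 Ω

ρ = 16.4 nΩ·m = 1.64×10^-8 Ω·m
Section 1: A_strand = π(9.0500e-05)² = 2.573e-08 m²; R₁ = ρL/(N·A_s) = (1.64×10^-8)(7.72)/(19×2.573e-08) = 0.259 Ω
Section 2: A = π(d/2)² = π(1.1950e-03 m)² = 4.486e-06 m²
R₂ = (1.64×10^-8)(38.2)/(4.486e-06) = 0.1396 Ω
R = R₁ + R₂ = 0.399 Ω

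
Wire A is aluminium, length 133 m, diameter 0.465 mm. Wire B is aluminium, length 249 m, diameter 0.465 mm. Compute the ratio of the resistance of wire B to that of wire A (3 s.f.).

1.87

R ∝ ρL/d², so R_B/R_A = (L_B/L_A)
= (249/133) = 1.87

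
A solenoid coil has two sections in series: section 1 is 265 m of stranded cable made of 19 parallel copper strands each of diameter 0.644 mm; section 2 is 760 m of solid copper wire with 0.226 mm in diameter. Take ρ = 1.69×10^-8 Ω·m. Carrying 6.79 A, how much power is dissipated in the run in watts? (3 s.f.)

Section 1: A_strand = π(3.2200e-04)² = 3.257e-07 m²; R₁ = ρL/(N·A_s) = (1.69×10^-8)(265)/(19×3.257e-07) = 0.7236 Ω
Section 2: A = π(d/2)² = π(1.1300e-04 m)² = 4.011e-08 m²
R₂ = (1.69×10^-8)(760)/(4.011e-08) = 320.2 Ω
R = R₁ + R₂ = 320.9 Ω
P = I²R = (6.79)² × 320.9 = 14800 W

14800 W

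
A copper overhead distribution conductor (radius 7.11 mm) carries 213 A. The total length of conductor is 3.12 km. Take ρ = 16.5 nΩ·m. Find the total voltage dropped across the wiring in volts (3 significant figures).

ρ = 16.5 nΩ·m = 1.65×10^-8 Ω·m
A = πr² = π(7.1100e-03 m)² = 1.588e-04 m²
R = ρL/A = (1.65×10^-8)(3120)/(1.588e-04) = 0.3242 Ω
V = IR = 213 × 0.3242 = 69.0 V

69.0 V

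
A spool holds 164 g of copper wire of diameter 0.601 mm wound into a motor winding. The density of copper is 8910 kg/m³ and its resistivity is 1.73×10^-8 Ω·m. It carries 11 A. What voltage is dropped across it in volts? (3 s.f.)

43.5 V

A = π(d/2)² = π(3.0050e-04 m)² = 2.8369e-07 m²
L = m/(density·A) = 0.164/(8910×2.8369e-07) = 64.88 m
R = ρL/A = (1.73×10^-8)(64.88)/(2.8369e-07) = 3.957 Ω
V = IR = 11 × 3.957 = 43.5 V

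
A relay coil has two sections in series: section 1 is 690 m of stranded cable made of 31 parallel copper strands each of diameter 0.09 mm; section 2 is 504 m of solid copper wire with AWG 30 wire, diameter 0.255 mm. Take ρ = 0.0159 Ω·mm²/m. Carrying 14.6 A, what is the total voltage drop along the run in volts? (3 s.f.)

3100 V

ρ = 0.0159 Ω·mm²/m = 1.59×10^-8 Ω·m
Section 1: A_strand = π(4.5000e-05)² = 6.362e-09 m²; R₁ = ρL/(N·A_s) = (1.59×10^-8)(690)/(31×6.362e-09) = 55.63 Ω
Section 2: A = π(0.255/2 mm)² = π(1.2750e-04 m)² = 5.107e-08 m²
R₂ = (1.59×10^-8)(504)/(5.107e-08) = 156.9 Ω
R = R₁ + R₂ = 212.5 Ω
V = IR = 14.6 × 212.5 = 3100 V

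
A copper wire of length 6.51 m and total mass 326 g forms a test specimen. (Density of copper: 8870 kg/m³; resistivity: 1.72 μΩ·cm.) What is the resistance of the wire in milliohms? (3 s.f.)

ρ = 1.72 μΩ·cm = 1.72×10^-8 Ω·m
A = m/(density·L) = 0.326/(8870×6.51) = 5.6456e-06 m²
R = ρL/A = (1.72×10^-8)(6.51)/(5.6456e-06) = 19.8 mΩ

19.8 mΩ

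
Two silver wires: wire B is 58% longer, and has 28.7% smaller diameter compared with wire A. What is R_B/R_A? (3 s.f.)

R ∝ L/d², so R_B/R_A = (1 + 58/100) × (1 − 28.7/100)⁻²
= 1.58 × 1.967 = 3.11

3.11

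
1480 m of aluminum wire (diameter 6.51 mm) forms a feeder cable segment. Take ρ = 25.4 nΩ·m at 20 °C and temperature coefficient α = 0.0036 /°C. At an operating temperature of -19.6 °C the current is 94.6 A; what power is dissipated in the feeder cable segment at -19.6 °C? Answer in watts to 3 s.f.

ρ = 25.4 nΩ·m = 2.54×10^-8 Ω·m
A = π(d/2)² = π(3.2550e-03 m)² = 3.329e-05 m²
R₍20₎ = ρL/A = (2.54×10^-8)(1480)/(3.329e-05) = 1.129 Ω
R₍-19.6₎ = R₍20₎(1 + αΔT) = 1.129 × (1 + 0.0036×-39.6) = 0.9684 Ω
P = I²R = (94.6)² × 0.9684 = 8670 W

8670 W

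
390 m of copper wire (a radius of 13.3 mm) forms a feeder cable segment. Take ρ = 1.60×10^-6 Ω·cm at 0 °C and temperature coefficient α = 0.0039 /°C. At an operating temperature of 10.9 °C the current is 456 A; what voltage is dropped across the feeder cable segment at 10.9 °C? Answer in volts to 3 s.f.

ρ = 1.60×10^-6 Ω·cm = 1.60×10^-8 Ω·m
A = πr² = π(1.3300e-02 m)² = 5.557e-04 m²
R₍0₎ = ρL/A = (1.60×10^-8)(390)/(5.557e-04) = 0.01123 Ω
R₍10.9₎ = R₍0₎(1 + αΔT) = 0.01123 × (1 + 0.0039×10.9) = 0.01171 Ω
V = IR = 456 × 0.01171 = 5.34 V

5.34 V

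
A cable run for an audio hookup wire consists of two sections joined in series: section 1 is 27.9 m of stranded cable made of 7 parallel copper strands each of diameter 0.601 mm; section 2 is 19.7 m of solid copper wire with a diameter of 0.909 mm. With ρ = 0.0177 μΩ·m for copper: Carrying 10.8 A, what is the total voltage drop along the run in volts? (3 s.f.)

ρ = 0.0177 μΩ·m = 1.77×10^-8 Ω·m
Section 1: A_strand = π(3.0050e-04)² = 2.837e-07 m²; R₁ = ρL/(N·A_s) = (1.77×10^-8)(27.9)/(7×2.837e-07) = 0.2487 Ω
Section 2: A = π(d/2)² = π(4.5450e-04 m)² = 6.490e-07 m²
R₂ = (1.77×10^-8)(19.7)/(6.490e-07) = 0.5373 Ω
R = R₁ + R₂ = 0.786 Ω
V = IR = 10.8 × 0.786 = 8.49 V

8.49 V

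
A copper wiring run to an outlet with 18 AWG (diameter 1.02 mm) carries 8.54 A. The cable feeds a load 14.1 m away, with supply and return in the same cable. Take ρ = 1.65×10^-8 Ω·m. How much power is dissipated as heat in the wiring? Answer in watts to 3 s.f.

A = π(1.02/2 mm)² = π(5.1000e-04 m)² = 8.171e-07 m²
Total conductor length (both ways) L = 2 × 14.1 = 28.2 m
R = ρL/A = (1.65×10^-8)(28.2)/(8.171e-07) = 0.5694 Ω
P = I²R = (8.54)² × 0.5694 = 41.5 W

41.5 W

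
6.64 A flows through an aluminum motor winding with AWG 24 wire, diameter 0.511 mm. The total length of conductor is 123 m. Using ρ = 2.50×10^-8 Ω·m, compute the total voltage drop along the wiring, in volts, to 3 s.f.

A = π(0.511/2 mm)² = π(2.5550e-04 m)² = 2.051e-07 m²
R = ρL/A = (2.50×10^-8)(123)/(2.051e-07) = 14.99 Ω
V = IR = 6.64 × 14.99 = 99.6 V

99.6 V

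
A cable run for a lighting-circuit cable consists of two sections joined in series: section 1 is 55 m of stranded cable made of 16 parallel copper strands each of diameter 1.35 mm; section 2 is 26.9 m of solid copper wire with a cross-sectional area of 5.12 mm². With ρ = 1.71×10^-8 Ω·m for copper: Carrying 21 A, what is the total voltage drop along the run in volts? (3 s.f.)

Section 1: A_strand = π(6.7500e-04)² = 1.431e-06 m²; R₁ = ρL/(N·A_s) = (1.71×10^-8)(55)/(16×1.431e-06) = 0.04107 Ω
Section 2: A = 5.12 mm² = 5.120e-06 m²
R₂ = (1.71×10^-8)(26.9)/(5.120e-06) = 0.08984 Ω
R = R₁ + R₂ = 0.1309 Ω
V = IR = 21 × 0.1309 = 2.75 V

2.75 V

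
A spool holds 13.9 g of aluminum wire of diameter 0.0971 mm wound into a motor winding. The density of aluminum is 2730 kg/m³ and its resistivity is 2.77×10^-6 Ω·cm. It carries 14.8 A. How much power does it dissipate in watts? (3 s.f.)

ρ = 2.77×10^-6 Ω·cm = 2.77×10^-8 Ω·m
A = π(d/2)² = π(4.8550e-05 m)² = 7.4051e-09 m²
L = m/(density·A) = 0.0139/(2730×7.4051e-09) = 687.6 m
R = ρL/A = (2.77×10^-8)(687.6)/(7.4051e-09) = 2572 Ω
P = I²R = (14.8)² × 2572 = 5.63×10^5 W

5.63×10^5 W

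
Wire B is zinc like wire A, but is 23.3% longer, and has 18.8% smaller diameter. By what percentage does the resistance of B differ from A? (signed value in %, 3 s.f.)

87.0%

R ∝ L/d², so R_B/R_A = (1 + 23.3/100) × (1 − 18.8/100)⁻²
= 1.233 × 1.517 = 1.87
(R_B − R_A)/R_A = 1.87 − 1 = 87.0%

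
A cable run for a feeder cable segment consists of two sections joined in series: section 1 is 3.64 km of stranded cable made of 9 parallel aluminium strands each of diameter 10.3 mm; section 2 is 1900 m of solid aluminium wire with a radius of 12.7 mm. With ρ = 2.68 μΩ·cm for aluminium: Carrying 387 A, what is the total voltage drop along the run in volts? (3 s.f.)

89.2 V

ρ = 2.68 μΩ·cm = 2.68×10^-8 Ω·m
Section 1: A_strand = π(5.1500e-03)² = 8.332e-05 m²; R₁ = ρL/(N·A_s) = (2.68×10^-8)(3640)/(9×8.332e-05) = 0.1301 Ω
Section 2: A = πr² = π(1.2700e-02 m)² = 5.067e-04 m²
R₂ = (2.68×10^-8)(1900)/(5.067e-04) = 0.1005 Ω
R = R₁ + R₂ = 0.2306 Ω
V = IR = 387 × 0.2306 = 89.2 V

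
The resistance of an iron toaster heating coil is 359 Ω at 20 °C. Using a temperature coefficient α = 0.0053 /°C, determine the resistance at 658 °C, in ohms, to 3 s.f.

1570 Ω

ΔT = 658 − 20 = 638 °C
R = R₀(1 + αΔT) = 359 × (1 + 0.0053×638) = 359 × 4.381 = 1570 Ω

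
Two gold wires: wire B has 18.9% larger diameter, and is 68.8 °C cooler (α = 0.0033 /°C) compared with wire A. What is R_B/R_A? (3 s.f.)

0.547

R ∝ ρL/d² with ρ ∝ (1+αΔT), so R_B/R_A = (1 + 18.9/100)⁻² × (1 − 0.0033×68.8)
= 0.7074 × 0.773 = 0.547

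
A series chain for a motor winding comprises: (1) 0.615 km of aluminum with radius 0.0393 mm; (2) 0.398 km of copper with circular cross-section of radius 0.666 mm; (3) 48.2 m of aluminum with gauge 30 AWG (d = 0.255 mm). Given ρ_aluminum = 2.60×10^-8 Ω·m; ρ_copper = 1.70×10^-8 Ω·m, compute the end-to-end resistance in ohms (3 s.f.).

Seg 1: A = πr² = π(3.9300e-05 m)² = 4.852e-09 m²
R_1 = (2.60×10^-8)(615)/(4.852e-09) = 3295 Ω
Seg 2: A = πr² = π(6.6600e-04 m)² = 1.393e-06 m²
R_2 = (1.70×10^-8)(398)/(1.393e-06) = 4.855 Ω
Seg 3: A = π(0.255/2 mm)² = π(1.2750e-04 m)² = 5.107e-08 m²
R_3 = (2.60×10^-8)(48.2)/(5.107e-08) = 24.54 Ω
R_total = R_1 + R_2 + R_3 = 3320 Ω

3320 Ω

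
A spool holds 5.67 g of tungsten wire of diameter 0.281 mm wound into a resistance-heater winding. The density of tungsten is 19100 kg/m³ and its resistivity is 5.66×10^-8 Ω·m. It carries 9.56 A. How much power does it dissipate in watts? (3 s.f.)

399 W

A = π(d/2)² = π(1.4050e-04 m)² = 6.2016e-08 m²
L = m/(density·A) = 0.00567/(19100×6.2016e-08) = 4.787 m
R = ρL/A = (5.66×10^-8)(4.787)/(6.2016e-08) = 4.369 Ω
P = I²R = (9.56)² × 4.369 = 399 W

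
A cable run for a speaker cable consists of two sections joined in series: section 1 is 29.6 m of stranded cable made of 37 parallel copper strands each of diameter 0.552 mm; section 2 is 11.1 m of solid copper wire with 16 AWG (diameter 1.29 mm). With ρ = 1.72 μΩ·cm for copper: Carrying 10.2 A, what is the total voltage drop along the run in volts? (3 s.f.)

2.08 V

ρ = 1.72 μΩ·cm = 1.72×10^-8 Ω·m
Section 1: A_strand = π(2.7600e-04)² = 2.393e-07 m²; R₁ = ρL/(N·A_s) = (1.72×10^-8)(29.6)/(37×2.393e-07) = 0.0575 Ω
Section 2: A = π(1.29/2 mm)² = π(6.4500e-04 m)² = 1.307e-06 m²
R₂ = (1.72×10^-8)(11.1)/(1.307e-06) = 0.1461 Ω
R = R₁ + R₂ = 0.2036 Ω
V = IR = 10.2 × 0.2036 = 2.08 V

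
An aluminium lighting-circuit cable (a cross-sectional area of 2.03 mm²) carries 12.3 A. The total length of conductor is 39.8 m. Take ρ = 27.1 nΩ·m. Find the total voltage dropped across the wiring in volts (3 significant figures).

ρ = 27.1 nΩ·m = 2.71×10^-8 Ω·m
A = 2.03 mm² = 2.030e-06 m²
R = ρL/A = (2.71×10^-8)(39.8)/(2.030e-06) = 0.5313 Ω
V = IR = 12.3 × 0.5313 = 6.54 V

6.54 V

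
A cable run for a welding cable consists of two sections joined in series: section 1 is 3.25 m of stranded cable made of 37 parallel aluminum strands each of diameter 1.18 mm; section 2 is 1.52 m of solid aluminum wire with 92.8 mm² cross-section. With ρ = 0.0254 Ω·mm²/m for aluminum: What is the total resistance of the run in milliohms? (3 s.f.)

2.46 mΩ

ρ = 0.0254 Ω·mm²/m = 2.54×10^-8 Ω·m
Section 1: A_strand = π(5.9000e-04)² = 1.094e-06 m²; R₁ = ρL/(N·A_s) = (2.54×10^-8)(3.25)/(37×1.094e-06) = 0.00204 Ω
Section 2: A = 92.8 mm² = 9.280e-05 m²
R₂ = (2.54×10^-8)(1.52)/(9.280e-05) = 4.160×10^-4 Ω
R = R₁ + R₂ = 2.46 mΩ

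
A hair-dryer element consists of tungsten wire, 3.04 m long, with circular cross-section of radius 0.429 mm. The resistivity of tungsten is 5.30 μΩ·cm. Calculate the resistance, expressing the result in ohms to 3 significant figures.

0.279 Ω

ρ = 5.30 μΩ·cm = 5.30×10^-8 Ω·m
A = πr² = π(4.2900e-04 m)² = 5.782e-07 m²
R = ρL/A = (5.30×10^-8)(3.04 m)/(5.782e-07 m²) = 0.279 Ω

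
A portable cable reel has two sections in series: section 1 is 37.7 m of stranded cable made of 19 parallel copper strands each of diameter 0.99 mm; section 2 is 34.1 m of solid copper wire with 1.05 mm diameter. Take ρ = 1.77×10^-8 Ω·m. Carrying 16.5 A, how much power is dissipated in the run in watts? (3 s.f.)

202 W

Section 1: A_strand = π(4.9500e-04)² = 7.698e-07 m²; R₁ = ρL/(N·A_s) = (1.77×10^-8)(37.7)/(19×7.698e-07) = 0.04562 Ω
Section 2: A = π(d/2)² = π(5.2500e-04 m)² = 8.659e-07 m²
R₂ = (1.77×10^-8)(34.1)/(8.659e-07) = 0.697 Ω
R = R₁ + R₂ = 0.7427 Ω
P = I²R = (16.5)² × 0.7427 = 202 W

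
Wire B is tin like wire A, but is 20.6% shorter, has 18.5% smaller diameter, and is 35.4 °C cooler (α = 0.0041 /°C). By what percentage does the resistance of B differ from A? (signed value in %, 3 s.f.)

2.19%

R ∝ ρL/d² with ρ ∝ (1+αΔT), so R_B/R_A = (1 − 20.6/100) × (1 − 18.5/100)⁻² × (1 − 0.0041×35.4)
= 0.794 × 1.506 × 0.8549 = 1.022
(R_B − R_A)/R_A = 1.022 − 1 = 2.19%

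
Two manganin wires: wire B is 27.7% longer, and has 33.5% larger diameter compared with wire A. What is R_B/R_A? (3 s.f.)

R ∝ L/d², so R_B/R_A = (1 + 27.7/100) × (1 + 33.5/100)⁻²
= 1.277 × 0.5611 = 0.717

0.717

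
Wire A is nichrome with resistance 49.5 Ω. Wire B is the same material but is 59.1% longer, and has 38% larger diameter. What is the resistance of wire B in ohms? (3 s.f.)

R ∝ L/d², so R_B/R_A = (1 + 59.1/100) × (1 + 38/100)⁻²
= 1.591 × 0.5251 = 0.8354
R_B = 0.8354 × 49.5 = 41.4 Ω

41.4 Ω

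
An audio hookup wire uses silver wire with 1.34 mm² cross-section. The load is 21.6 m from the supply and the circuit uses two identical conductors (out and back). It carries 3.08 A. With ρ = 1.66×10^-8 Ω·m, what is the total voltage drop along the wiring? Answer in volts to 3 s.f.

1.65 V

A = 1.34 mm² = 1.340e-06 m²
Total conductor length (both ways) L = 2 × 21.6 = 43.2 m
R = ρL/A = (1.66×10^-8)(43.2)/(1.340e-06) = 0.5352 Ω
V = IR = 3.08 × 0.5352 = 1.65 V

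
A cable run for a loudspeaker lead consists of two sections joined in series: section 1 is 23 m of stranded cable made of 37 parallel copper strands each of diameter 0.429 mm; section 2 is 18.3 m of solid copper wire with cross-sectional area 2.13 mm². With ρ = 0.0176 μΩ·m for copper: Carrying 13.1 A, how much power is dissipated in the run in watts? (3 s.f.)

ρ = 0.0176 μΩ·m = 1.76×10^-8 Ω·m
Section 1: A_strand = π(2.1450e-04)² = 1.445e-07 m²; R₁ = ρL/(N·A_s) = (1.76×10^-8)(23)/(37×1.445e-07) = 0.07569 Ω
Section 2: A = 2.13 mm² = 2.130e-06 m²
R₂ = (1.76×10^-8)(18.3)/(2.130e-06) = 0.1512 Ω
R = R₁ + R₂ = 0.2269 Ω
P = I²R = (13.1)² × 0.2269 = 38.9 W

38.9 W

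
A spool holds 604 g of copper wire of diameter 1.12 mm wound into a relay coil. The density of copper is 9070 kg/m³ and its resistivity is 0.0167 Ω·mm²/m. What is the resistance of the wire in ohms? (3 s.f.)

ρ = 0.0167 Ω·mm²/m = 1.67×10^-8 Ω·m
A = π(d/2)² = π(5.6000e-04 m)² = 9.8520e-07 m²
L = m/(density·A) = 0.604/(9070×9.8520e-07) = 67.59 m
R = ρL/A = (1.67×10^-8)(67.59)/(9.8520e-07) = 1.15 Ω

1.15 Ω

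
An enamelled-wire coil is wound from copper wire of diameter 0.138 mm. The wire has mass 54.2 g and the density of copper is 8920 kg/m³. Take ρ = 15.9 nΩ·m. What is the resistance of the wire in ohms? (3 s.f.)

432 Ω

ρ = 15.9 nΩ·m = 1.59×10^-8 Ω·m
A = π(d/2)² = π(6.9000e-05 m)² = 1.4957e-08 m²
L = m/(density·A) = 0.0542/(8920×1.4957e-08) = 406.2 m
R = ρL/A = (1.59×10^-8)(406.2)/(1.4957e-08) = 432 Ω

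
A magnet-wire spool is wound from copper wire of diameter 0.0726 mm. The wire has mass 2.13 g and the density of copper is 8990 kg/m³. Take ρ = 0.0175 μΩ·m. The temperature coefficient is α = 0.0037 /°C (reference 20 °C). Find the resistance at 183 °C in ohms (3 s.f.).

ρ = 0.0175 μΩ·m = 1.75×10^-8 Ω·m
A = π(d/2)² = π(3.6300e-05 m)² = 4.1396e-09 m²
L = m/(density·A) = 0.00213/(8990×4.1396e-09) = 57.23 m
R = ρL/A = (1.75×10^-8)(57.23)/(4.1396e-09) = 242 Ω
R(183 °C) = 242 × (1 + 0.0037×163) = 388 Ω

388 Ω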